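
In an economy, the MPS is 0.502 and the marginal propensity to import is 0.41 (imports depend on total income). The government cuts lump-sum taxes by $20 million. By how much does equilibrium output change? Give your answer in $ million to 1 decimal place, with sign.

MPC = 1 − MPS = 1 − 0.502 = 0.498.
A lump-sum tax change of −$20 million shifts disposable income by +$20 million; first-round consumption changes by −c × ΔT = −0.498 × (−$20 million) = +$9.96 million.
Expenditure multiplier = 1/(1 − c + m) = 1/(1 − 0.498 + 0.41) = 1/0.912 ≈ 1.096.
The tax multiplier is −c × k ≈ −0.546, so ΔY = k × (−c·ΔT) = (+$9.96 million) / 0.912 ≈ +$10.9 million.

+$10.9 million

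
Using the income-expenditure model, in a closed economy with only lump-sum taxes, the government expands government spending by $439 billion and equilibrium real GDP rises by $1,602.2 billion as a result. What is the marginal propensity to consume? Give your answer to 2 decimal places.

Implied spending multiplier k = ΔY/ΔG = 1,602.2/439 ≈ 3.6497.
Since k = 1/(1 − MPC), MPC = 1 − 1/k = 1 − ΔG/ΔY = 1 − 439/1,602.2 ≈ 0.73.

0.73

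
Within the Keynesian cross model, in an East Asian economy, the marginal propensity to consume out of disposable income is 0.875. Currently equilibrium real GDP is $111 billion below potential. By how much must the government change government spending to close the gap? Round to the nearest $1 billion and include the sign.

+$14 billion

Spending multiplier = 1/(1 − MPC) = 1/(1 − 0.875) = 1/0.125 = 8.
Need ΔY = +$111 billion, so ΔG = ΔY/k = (+$111 billion) × 0.125 ≈ +$14 billion.
The government should increase government spending by $14 billion.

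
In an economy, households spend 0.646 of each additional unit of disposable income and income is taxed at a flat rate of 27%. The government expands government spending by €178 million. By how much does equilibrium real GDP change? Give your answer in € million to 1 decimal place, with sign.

Expenditure multiplier = 1/(1 − c(1−t)) = 1/(1 − 0.646×0.73) = 1/0.52842 ≈ 1.892.
ΔY = k × ΔG = (+€178 million) / 0.52842 ≈ +€336.9 million.

+€336.9 million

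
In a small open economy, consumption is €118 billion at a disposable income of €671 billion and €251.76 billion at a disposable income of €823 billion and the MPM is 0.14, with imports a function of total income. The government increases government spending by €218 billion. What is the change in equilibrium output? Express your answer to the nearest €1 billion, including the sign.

+€838 billion

MPC = ΔC/ΔYd = (251.76 − 118)/(823 − 671) = 133.76/152 = 0.88.
Spending multiplier = 1/(1 − c + m) = 1/(1 − 0.88 + 0.14) = 1/0.26 ≈ 3.846.
ΔY = k × ΔG = (+€218 billion) / 0.26 ≈ +€838 billion.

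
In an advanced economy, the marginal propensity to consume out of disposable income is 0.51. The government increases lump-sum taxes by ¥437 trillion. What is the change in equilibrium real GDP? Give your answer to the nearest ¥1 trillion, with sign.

−¥455 trillion

A lump-sum tax change of +¥437 trillion shifts disposable income by −¥437 trillion; first-round consumption changes by −c × ΔT = −0.51 × (+¥437 trillion) = −¥222.87 trillion.
Expenditure multiplier = 1/(1 − MPC) = 1/(1 − 0.51) = 1/0.49 ≈ 2.041.
The tax multiplier is −c × k ≈ −1.041, so ΔY = k × (−c·ΔT) = (−¥222.87 trillion) / 0.49 ≈ −¥455 trillion.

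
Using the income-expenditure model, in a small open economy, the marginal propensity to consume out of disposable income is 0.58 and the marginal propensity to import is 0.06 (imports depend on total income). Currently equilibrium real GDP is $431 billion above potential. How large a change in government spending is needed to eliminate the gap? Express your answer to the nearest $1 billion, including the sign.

Spending multiplier = 1/(1 − c + m) = 1/(1 − 0.58 + 0.06) = 1/0.48 ≈ 2.083.
Need ΔY = −$431 billion, so ΔG = ΔY/k = (−$431 billion) × 0.48 ≈ −$207 billion.
The government should cut government spending by $207 billion.

−$207 billion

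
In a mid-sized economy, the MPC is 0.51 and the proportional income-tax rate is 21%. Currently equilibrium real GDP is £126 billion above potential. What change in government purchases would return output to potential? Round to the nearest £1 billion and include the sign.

Spending multiplier = 1/(1 − c(1−t)) = 1/(1 − 0.51×0.79) = 1/0.5971 ≈ 1.675.
Need ΔY = −£126 billion, so ΔG = ΔY/k = (−£126 billion) × 0.5971 ≈ −£75 billion.
The government should cut government purchases by £75 billion.

−£75 billion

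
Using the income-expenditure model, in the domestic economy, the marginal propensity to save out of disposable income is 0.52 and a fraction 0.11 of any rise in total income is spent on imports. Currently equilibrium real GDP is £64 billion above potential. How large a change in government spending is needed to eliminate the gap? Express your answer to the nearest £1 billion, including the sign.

−£40 billion

MPC = 1 − MPS = 1 − 0.52 = 0.48.
Spending multiplier = 1/(1 − c + m) = 1/(1 − 0.48 + 0.11) = 1/0.63 ≈ 1.587.
Need ΔY = −£64 billion, so ΔG = ΔY/k = (−£64 billion) × 0.63 ≈ −£40 billion.
The government should cut government spending by £40 billion.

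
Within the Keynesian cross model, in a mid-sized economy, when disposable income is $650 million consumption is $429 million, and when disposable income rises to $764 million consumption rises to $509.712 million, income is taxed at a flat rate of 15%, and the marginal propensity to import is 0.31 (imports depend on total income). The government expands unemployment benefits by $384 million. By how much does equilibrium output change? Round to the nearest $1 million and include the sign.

MPC = ΔC/ΔYd = (509.712 − 429)/(764 − 650) = 80.712/114 = 0.708.
The transfer change shifts disposable income by +$384 million, so first-round consumption changes by c·ΔTR = 0.708 × (+$384 million) = +$271.872 million.
Expenditure multiplier = 1/(1 − c(1−t) + m) = 1/(1 − 0.708×0.85 + 0.31) = 1/0.7082 ≈ 1.412.
The transfer multiplier is c × k ≈ 1, so ΔY = k × (c·ΔTR) = (+$271.872 million) / 0.7082 ≈ +$384 million.

+$384 million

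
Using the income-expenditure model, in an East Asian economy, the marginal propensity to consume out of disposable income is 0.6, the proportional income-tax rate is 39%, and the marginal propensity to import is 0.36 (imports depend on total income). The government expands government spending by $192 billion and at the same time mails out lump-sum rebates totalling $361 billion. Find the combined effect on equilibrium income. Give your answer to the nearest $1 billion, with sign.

+$411 billion

Expenditure multiplier = 1/(1 − c(1−t) + m) = 1/(1 − 0.6×0.61 + 0.36) = 1/0.994 ≈ 1.006.
ΔG contributes k·ΔG = (+$192 billion) / 0.994 ≈ +$193.2 billion.
ΔT of −$361 billion changes first-round spending by −c·ΔT = +$216.6 billion, contributing k·(−c·ΔT) = (+$216.6 billion) / 0.994 ≈ +$217.9 billion.
Net ΔY = k(ΔG − c·ΔT) = (+$408.6 billion) / 0.994 ≈ +$411 billion.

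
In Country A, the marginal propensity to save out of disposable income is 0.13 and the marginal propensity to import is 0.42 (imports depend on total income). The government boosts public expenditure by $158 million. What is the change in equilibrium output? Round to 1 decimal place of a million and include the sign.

MPC = 1 − MPS = 1 − 0.13 = 0.87.
Government-spending multiplier = 1/(1 − c + m) = 1/(1 − 0.87 + 0.42) = 1/0.55 ≈ 1.818.
ΔY = k × ΔG = (+$158 million) / 0.55 ≈ +$287.3 million.

+$287.3 million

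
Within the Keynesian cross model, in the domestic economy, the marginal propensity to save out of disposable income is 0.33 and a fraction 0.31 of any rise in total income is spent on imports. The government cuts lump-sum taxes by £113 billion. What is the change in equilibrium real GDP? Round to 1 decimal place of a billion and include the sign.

MPC = 1 − MPS = 1 − 0.33 = 0.67.
A lump-sum tax change of −£113 billion shifts disposable income by +£113 billion; first-round consumption changes by −c × ΔT = −0.67 × (−£113 billion) = +£75.71 billion.
Expenditure multiplier = 1/(1 − c + m) = 1/(1 − 0.67 + 0.31) = 1/0.64 ≈ 1.563.
The tax multiplier is −c × k ≈ −1.047, so ΔY = k × (−c·ΔT) = (+£75.71 billion) / 0.64 ≈ +£118.3 billion.

+£118.3 billion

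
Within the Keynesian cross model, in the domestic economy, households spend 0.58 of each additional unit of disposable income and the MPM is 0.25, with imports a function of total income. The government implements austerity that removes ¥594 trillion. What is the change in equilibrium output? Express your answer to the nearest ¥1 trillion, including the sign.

−¥887 trillion

Expenditure multiplier = 1/(1 − c + m) = 1/(1 − 0.58 + 0.25) = 1/0.67 ≈ 1.493.
ΔY = k × ΔG = (−¥594 trillion) / 0.67 ≈ −¥887 trillion.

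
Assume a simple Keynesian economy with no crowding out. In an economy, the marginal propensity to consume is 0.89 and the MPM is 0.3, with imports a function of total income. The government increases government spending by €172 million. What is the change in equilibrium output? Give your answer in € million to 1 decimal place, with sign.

+€419.5 million

Spending multiplier = 1/(1 − c + m) = 1/(1 − 0.89 + 0.3) = 1/0.41 ≈ 2.439.
ΔY = k × ΔG = (+€172 million) / 0.41 ≈ +€419.5 million.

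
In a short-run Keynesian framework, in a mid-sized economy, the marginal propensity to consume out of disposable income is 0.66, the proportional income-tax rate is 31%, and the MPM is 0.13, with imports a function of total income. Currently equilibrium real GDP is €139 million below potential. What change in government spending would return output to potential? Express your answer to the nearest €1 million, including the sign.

+€94 million

Spending multiplier = 1/(1 − c(1−t) + m) = 1/(1 − 0.66×0.69 + 0.13) = 1/0.6746 ≈ 1.482.
Need ΔY = +€139 million, so ΔG = ΔY/k = (+€139 million) × 0.6746 ≈ +€94 million.
The government should increase government spending by €94 million.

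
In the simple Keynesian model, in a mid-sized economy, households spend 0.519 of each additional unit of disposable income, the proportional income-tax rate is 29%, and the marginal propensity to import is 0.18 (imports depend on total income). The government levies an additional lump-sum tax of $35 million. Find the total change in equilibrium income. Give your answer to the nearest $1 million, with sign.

A lump-sum tax change of +$35 million shifts disposable income by −$35 million; first-round consumption changes by −c × ΔT = −0.519 × (+$35 million) = −$18.165 million.
Expenditure multiplier = 1/(1 − c(1−t) + m) = 1/(1 − 0.519×0.71 + 0.18) = 1/0.81151 ≈ 1.232.
The tax multiplier is −c × k ≈ −0.64, so ΔY = k × (−c·ΔT) = (−$18.165 million) / 0.81151 ≈ −$22 million.

−$22 million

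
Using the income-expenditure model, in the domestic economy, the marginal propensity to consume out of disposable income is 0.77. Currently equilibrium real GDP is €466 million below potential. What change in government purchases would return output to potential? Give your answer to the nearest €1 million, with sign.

+€107 million

Spending multiplier = 1/(1 − MPC) = 1/(1 − 0.77) = 1/0.23 ≈ 4.348.
Need ΔY = +€466 million, so ΔG = ΔY/k = (+€466 million) × 0.23 ≈ +€107 million.
The government should increase government purchases by €107 million.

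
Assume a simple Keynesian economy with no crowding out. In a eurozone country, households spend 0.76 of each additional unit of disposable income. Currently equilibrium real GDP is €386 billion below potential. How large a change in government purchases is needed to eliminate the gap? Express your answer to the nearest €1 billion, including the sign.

+€93 billion

Spending multiplier = 1/(1 − MPC) = 1/(1 − 0.76) = 1/0.24 ≈ 4.167.
Need ΔY = +€386 billion, so ΔG = ΔY/k = (+€386 billion) × 0.24 ≈ +€93 billion.
The government should increase government purchases by €93 billion.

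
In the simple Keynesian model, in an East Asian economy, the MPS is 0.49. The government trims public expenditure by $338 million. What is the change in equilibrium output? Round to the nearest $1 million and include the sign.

MPC = 1 − MPS = 1 − 0.49 = 0.51.
Government-spending multiplier = 1/(1 − MPC) = 1/(1 − 0.51) = 1/0.49 ≈ 2.041.
ΔY = k × ΔG = (−$338 million) / 0.49 ≈ −$690 million.

−$690 million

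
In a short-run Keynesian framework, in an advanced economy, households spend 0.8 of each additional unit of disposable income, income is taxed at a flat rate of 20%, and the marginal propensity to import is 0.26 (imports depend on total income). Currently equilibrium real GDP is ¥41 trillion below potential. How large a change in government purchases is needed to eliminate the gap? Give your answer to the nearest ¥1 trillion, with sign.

Spending multiplier = 1/(1 − c(1−t) + m) = 1/(1 − 0.8×0.8 + 0.26) = 1/0.62 ≈ 1.613.
Need ΔY = +¥41 trillion, so ΔG = ΔY/k = (+¥41 trillion) × 0.62 ≈ +¥25 trillion.
The government should increase government purchases by ¥25 trillion.

+¥25 trillion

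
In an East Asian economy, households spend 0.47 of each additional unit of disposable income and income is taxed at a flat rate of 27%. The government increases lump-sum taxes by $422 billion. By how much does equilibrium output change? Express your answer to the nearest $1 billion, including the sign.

A lump-sum tax change of +$422 billion shifts disposable income by −$422 billion; first-round consumption changes by −c × ΔT = −0.47 × (+$422 billion) = −$198.34 billion.
Expenditure multiplier = 1/(1 − c(1−t)) = 1/(1 − 0.47×0.73) = 1/0.6569 ≈ 1.522.
The tax multiplier is −c × k ≈ −0.715, so ΔY = k × (−c·ΔT) = (−$198.34 billion) / 0.6569 ≈ −$302 billion.

−$302 billion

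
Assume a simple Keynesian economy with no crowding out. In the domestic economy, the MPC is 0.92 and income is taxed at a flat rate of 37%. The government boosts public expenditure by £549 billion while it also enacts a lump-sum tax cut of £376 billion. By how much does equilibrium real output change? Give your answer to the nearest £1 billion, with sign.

+£2,129 billion

Expenditure multiplier = 1/(1 − c(1−t)) = 1/(1 − 0.92×0.63) = 1/0.4204 ≈ 2.379.
ΔG contributes k·ΔG = (+£549 billion) / 0.4204 ≈ +£1,305.9 billion.
ΔT of −£376 billion changes first-round spending by −c·ΔT = +£345.92 billion, contributing k·(−c·ΔT) = (+£345.92 billion) / 0.4204 ≈ +£822.8 billion.
Net ΔY = k(ΔG − c·ΔT) = (+£894.92 billion) / 0.4204 ≈ +£2,129 billion.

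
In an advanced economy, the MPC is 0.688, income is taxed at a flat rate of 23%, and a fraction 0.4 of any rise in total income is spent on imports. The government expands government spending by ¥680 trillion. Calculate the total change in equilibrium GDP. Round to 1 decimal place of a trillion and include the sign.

+¥781.4 trillion

Government-spending multiplier = 1/(1 − c(1−t) + m) = 1/(1 − 0.688×0.77 + 0.4) = 1/0.87024 ≈ 1.149.
ΔY = k × ΔG = (+¥680 trillion) / 0.87024 ≈ +¥781.4 trillion.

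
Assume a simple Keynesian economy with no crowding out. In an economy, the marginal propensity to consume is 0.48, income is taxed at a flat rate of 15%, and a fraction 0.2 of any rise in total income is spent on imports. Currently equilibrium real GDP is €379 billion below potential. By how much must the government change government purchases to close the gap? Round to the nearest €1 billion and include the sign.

+€300 billion

Spending multiplier = 1/(1 − c(1−t) + m) = 1/(1 − 0.48×0.85 + 0.2) = 1/0.792 ≈ 1.263.
Need ΔY = +€379 billion, so ΔG = ΔY/k = (+€379 billion) × 0.792 ≈ +€300 billion.
The government should increase government purchases by €300 billion.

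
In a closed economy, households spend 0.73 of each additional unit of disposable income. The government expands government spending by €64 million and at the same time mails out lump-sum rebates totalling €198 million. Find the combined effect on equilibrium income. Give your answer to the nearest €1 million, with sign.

+€772 million

Expenditure multiplier = 1/(1 − MPC) = 1/(1 − 0.73) = 1/0.27 ≈ 3.704.
ΔG contributes k·ΔG = (+€64 million) / 0.27 ≈ +€237 million.
ΔT of −€198 million changes first-round spending by −c·ΔT = +€144.54 million, contributing k·(−c·ΔT) = (+€144.54 million) / 0.27 ≈ +€535.3 million.
Net ΔY = k(ΔG − c·ΔT) = (+€208.54 million) / 0.27 ≈ +€772 million.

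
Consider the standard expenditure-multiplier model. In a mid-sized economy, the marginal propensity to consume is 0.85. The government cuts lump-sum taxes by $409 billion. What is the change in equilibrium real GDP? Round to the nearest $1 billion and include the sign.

+$2,318 billion

A lump-sum tax change of −$409 billion shifts disposable income by +$409 billion; first-round consumption changes by −c × ΔT = −0.85 × (−$409 billion) = +$347.65 billion.
Expenditure multiplier = 1/(1 − MPC) = 1/(1 − 0.85) = 1/0.15 ≈ 6.667.
The tax multiplier is −c × k ≈ −5.667, so ΔY = k × (−c·ΔT) = (+$347.65 billion) / 0.15 ≈ +$2,318 billion.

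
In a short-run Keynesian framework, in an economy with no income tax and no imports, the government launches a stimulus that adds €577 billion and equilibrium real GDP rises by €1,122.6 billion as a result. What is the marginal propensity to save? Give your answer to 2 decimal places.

0.51

Implied spending multiplier k = ΔY/ΔG = 1,122.6/577 ≈ 1.9456.
Since k = 1/(1 − MPC), MPC = 1 − 1/k = 1 − ΔG/ΔY = 1 − 577/1,122.6 ≈ 0.49.
MPS = 1 − MPC = 0.51.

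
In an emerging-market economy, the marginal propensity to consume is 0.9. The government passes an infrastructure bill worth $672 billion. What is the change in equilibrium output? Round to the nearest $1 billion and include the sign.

Spending multiplier = 1/(1 − MPC) = 1/(1 − 0.9) = 1/0.1 = 10.
ΔY = k × ΔG = (+$672 billion) / 0.1 = +$6,720 billion.

+$6,720 billion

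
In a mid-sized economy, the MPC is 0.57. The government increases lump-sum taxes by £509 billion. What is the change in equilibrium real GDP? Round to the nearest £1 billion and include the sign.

A lump-sum tax change of +£509 billion shifts disposable income by −£509 billion; first-round consumption changes by −c × ΔT = −0.57 × (+£509 billion) = −£290.13 billion.
Expenditure multiplier = 1/(1 − MPC) = 1/(1 − 0.57) = 1/0.43 ≈ 2.326.
The tax multiplier is −c × k ≈ −1.326, so ΔY = k × (−c·ΔT) = (−£290.13 billion) / 0.43 ≈ −£675 billion.

−£675 billion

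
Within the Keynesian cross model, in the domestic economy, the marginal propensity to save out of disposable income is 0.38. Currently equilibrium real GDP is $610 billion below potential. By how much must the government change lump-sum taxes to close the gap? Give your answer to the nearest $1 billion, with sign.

−$374 billion

MPC = 1 − MPS = 1 − 0.38 = 0.62.
Spending multiplier = 1/(1 − MPC) = 1/(1 − 0.62) = 1/0.38 ≈ 2.632.
Tax multiplier = −c·k = −0.62/0.38 ≈ −1.632. Need ΔY = +$610 billion, so ΔT = ΔY/(−c·k) = −(+$610 billion) × 0.38 / 0.62 ≈ −$374 billion.
The government should cut lump-sum taxes by $374 billion.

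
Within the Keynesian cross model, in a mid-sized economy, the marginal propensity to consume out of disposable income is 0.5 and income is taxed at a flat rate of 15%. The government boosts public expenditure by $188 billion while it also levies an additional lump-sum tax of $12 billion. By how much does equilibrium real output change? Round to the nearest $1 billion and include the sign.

+$317 billion

Expenditure multiplier = 1/(1 − c(1−t)) = 1/(1 − 0.5×0.85) = 1/0.575 ≈ 1.739.
ΔG contributes k·ΔG = (+$188 billion) / 0.575 ≈ +$327 billion.
ΔT of +$12 billion changes first-round spending by −c·ΔT = −$6 billion, contributing k·(−c·ΔT) = (−$6 billion) / 0.575 ≈ −$10.4 billion.
Net ΔY = k(ΔG − c·ΔT) = (+$182 billion) / 0.575 ≈ +$317 billion.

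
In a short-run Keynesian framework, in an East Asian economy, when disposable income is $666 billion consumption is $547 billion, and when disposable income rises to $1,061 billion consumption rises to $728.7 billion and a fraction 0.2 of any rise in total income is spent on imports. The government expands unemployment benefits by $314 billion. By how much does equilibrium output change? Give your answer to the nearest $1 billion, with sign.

MPC = ΔC/ΔYd = (728.7 − 547)/(1,061 − 666) = 181.7/395 = 0.46.
The transfer change shifts disposable income by +$314 billion, so first-round consumption changes by c·ΔTR = 0.46 × (+$314 billion) = +$144.44 billion.
Expenditure multiplier = 1/(1 − c + m) = 1/(1 − 0.46 + 0.2) = 1/0.74 ≈ 1.351.
The transfer multiplier is c × k ≈ 0.622, so ΔY = k × (c·ΔTR) = (+$144.44 billion) / 0.74 ≈ +$195 billion.

+$195 billion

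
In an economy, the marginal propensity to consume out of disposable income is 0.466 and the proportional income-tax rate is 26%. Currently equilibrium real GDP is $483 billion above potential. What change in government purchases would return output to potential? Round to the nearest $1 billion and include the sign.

Spending multiplier = 1/(1 − c(1−t)) = 1/(1 − 0.466×0.74) = 1/0.65516 ≈ 1.526.
Need ΔY = −$483 billion, so ΔG = ΔY/k = (−$483 billion) × 0.65516 ≈ −$316 billion.
The government should cut government purchases by $316 billion.

−$316 billion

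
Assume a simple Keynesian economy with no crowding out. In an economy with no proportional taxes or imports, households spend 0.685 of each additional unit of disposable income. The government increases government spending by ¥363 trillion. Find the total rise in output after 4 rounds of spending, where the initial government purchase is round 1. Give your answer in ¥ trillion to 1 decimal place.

¥898.7 trillion

Round 1 adds ΔG = ¥363 trillion; each later round is MPC = 0.685 times the previous.
After 4 rounds: 363 + 248.655 + 170.328675 + 116.675142375 = ΔG·(1 − c^4)/(1 − c) = 363 × (1 − 0.220172100625)/0.315 ≈ ¥898.7 trillion.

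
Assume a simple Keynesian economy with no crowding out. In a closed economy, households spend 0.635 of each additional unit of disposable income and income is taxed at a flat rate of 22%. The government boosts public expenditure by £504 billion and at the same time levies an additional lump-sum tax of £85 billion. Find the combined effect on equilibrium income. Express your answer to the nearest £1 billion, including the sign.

Expenditure multiplier = 1/(1 − c(1−t)) = 1/(1 − 0.635×0.78) = 1/0.5047 ≈ 1.981.
ΔG contributes k·ΔG = (+£504 billion) / 0.5047 ≈ +£998.6 billion.
ΔT of +£85 billion changes first-round spending by −c·ΔT = −£53.975 billion, contributing k·(−c·ΔT) = (−£53.975 billion) / 0.5047 ≈ −£106.9 billion.
Net ΔY = k(ΔG − c·ΔT) = (+£450.025 billion) / 0.5047 ≈ +£892 billion.

+£892 billion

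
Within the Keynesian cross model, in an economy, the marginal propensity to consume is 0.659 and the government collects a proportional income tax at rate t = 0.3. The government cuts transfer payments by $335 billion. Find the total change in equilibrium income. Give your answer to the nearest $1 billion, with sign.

The transfer change shifts disposable income by −$335 billion, so first-round consumption changes by c·ΔTR = 0.659 × (−$335 billion) = −$220.765 billion.
Expenditure multiplier = 1/(1 − c(1−t)) = 1/(1 − 0.659×0.7) = 1/0.5387 ≈ 1.856.
The transfer multiplier is c × k ≈ 1.223, so ΔY = k × (c·ΔTR) = (−$220.765 billion) / 0.5387 ≈ −$410 billion.

−$410 billion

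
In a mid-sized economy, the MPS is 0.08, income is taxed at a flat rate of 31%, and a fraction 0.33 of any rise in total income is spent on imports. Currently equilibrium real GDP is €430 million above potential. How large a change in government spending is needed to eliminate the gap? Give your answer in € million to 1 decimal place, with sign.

−€298.9 million

MPC = 1 − MPS = 1 − 0.08 = 0.92.
Spending multiplier = 1/(1 − c(1−t) + m) = 1/(1 − 0.92×0.69 + 0.33) = 1/0.6952 ≈ 1.438.
Need ΔY = −€430 million, so ΔG = ΔY/k = (−€430 million) × 0.6952 ≈ −€298.9 million.
The government should cut government spending by €298.9 million.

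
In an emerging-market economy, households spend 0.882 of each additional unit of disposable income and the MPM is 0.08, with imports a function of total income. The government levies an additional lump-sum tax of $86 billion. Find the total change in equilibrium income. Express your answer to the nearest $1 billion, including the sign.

A lump-sum tax change of +$86 billion shifts disposable income by −$86 billion; first-round consumption changes by −c × ΔT = −0.882 × (+$86 billion) = −$75.852 billion.
Expenditure multiplier = 1/(1 − c + m) = 1/(1 − 0.882 + 0.08) = 1/0.198 ≈ 5.051.
The tax multiplier is −c × k ≈ −4.455, so ΔY = k × (−c·ΔT) = (−$75.852 billion) / 0.198 ≈ −$383 billion.

−$383 billion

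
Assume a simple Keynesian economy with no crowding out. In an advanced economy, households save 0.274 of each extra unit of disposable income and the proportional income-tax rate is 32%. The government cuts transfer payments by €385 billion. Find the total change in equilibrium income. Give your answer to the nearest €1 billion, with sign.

−€552 billion

MPC = 1 − MPS = 1 − 0.274 = 0.726.
The transfer change shifts disposable income by −€385 billion, so first-round consumption changes by c·ΔTR = 0.726 × (−€385 billion) = −€279.51 billion.
Expenditure multiplier = 1/(1 − c(1−t)) = 1/(1 − 0.726×0.68) = 1/0.50632 ≈ 1.975.
The transfer multiplier is c × k ≈ 1.434, so ΔY = k × (c·ΔTR) = (−€279.51 billion) / 0.50632 ≈ −€552 billion.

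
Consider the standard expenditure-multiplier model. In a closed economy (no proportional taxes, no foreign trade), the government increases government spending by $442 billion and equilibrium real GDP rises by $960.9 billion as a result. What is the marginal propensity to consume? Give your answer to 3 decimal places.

Implied spending multiplier k = ΔY/ΔG = 960.9/442 ≈ 2.174.
Since k = 1/(1 − MPC), MPC = 1 − 1/k = 1 − ΔG/ΔY = 1 − 442/960.9 ≈ 0.540.

0.540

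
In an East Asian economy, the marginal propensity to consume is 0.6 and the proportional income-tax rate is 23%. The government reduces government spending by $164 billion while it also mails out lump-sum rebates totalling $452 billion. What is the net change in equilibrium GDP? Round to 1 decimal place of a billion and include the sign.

Expenditure multiplier = 1/(1 − c(1−t)) = 1/(1 − 0.6×0.77) = 1/0.538 ≈ 1.859.
ΔG contributes k·ΔG = (−$164 billion) / 0.538 ≈ −$304.8 billion.
ΔT of −$452 billion changes first-round spending by −c·ΔT = +$271.2 billion, contributing k·(−c·ΔT) = (+$271.2 billion) / 0.538 ≈ +$504.1 billion.
Net ΔY = k(ΔG − c·ΔT) = (+$107.2 billion) / 0.538 ≈ +$199.3 billion.

+$199.3 billion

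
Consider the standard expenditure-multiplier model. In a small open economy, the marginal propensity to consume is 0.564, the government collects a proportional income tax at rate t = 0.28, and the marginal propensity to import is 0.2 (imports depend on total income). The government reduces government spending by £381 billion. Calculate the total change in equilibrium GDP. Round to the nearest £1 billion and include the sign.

Spending multiplier = 1/(1 − c(1−t) + m) = 1/(1 − 0.564×0.72 + 0.2) = 1/0.79392 ≈ 1.26.
ΔY = k × ΔG = (−£381 billion) / 0.79392 ≈ −£480 billion.

−£480 billion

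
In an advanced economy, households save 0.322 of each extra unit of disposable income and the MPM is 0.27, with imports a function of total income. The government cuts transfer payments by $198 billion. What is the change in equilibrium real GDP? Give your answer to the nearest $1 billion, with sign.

−$227 billion

MPC = 1 − MPS = 1 − 0.322 = 0.678.
The transfer change shifts disposable income by −$198 billion, so first-round consumption changes by c·ΔTR = 0.678 × (−$198 billion) = −$134.244 billion.
Expenditure multiplier = 1/(1 − c + m) = 1/(1 − 0.678 + 0.27) = 1/0.592 ≈ 1.689.
The transfer multiplier is c × k ≈ 1.145, so ΔY = k × (c·ΔTR) = (−$134.244 billion) / 0.592 ≈ −$227 billion.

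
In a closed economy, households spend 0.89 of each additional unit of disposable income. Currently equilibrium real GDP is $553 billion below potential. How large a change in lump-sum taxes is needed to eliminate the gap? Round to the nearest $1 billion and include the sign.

−$68 billion

Spending multiplier = 1/(1 − MPC) = 1/(1 − 0.89) = 1/0.11 ≈ 9.091.
Tax multiplier = −c·k = −0.89/0.11 ≈ −8.091. Need ΔY = +$553 billion, so ΔT = ΔY/(−c·k) = −(+$553 billion) × 0.11 / 0.89 ≈ −$68 billion.
The government should cut lump-sum taxes by $68 billion.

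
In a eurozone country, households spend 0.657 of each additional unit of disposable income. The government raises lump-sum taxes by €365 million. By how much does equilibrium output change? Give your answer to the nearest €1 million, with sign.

A lump-sum tax change of +€365 million shifts disposable income by −€365 million; first-round consumption changes by −c × ΔT = −0.657 × (+€365 million) = −€239.805 million.
Expenditure multiplier = 1/(1 − MPC) = 1/(1 − 0.657) = 1/0.343 ≈ 2.915.
The tax multiplier is −c × k ≈ −1.915, so ΔY = k × (−c·ΔT) = (−€239.805 million) / 0.343 ≈ −€699 million.

−€699 million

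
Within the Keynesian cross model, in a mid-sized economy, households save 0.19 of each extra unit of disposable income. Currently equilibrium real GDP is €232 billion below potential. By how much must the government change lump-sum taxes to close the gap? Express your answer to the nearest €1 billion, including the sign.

−€54 billion

MPC = 1 − MPS = 1 − 0.19 = 0.81.
Spending multiplier = 1/(1 − MPC) = 1/(1 − 0.81) = 1/0.19 ≈ 5.263.
Tax multiplier = −c·k = −0.81/0.19 ≈ −4.263. Need ΔY = +€232 billion, so ΔT = ΔY/(−c·k) = −(+€232 billion) × 0.19 / 0.81 ≈ −€54 billion.
The government should cut lump-sum taxes by €54 billion.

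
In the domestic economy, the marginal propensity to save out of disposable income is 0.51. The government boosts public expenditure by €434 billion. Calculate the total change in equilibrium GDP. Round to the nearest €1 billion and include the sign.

+€851 billion

MPC = 1 − MPS = 1 − 0.51 = 0.49.
Spending multiplier = 1/(1 − MPC) = 1/(1 − 0.49) = 1/0.51 ≈ 1.961.
ΔY = k × ΔG = (+€434 billion) / 0.51 ≈ +€851 billion.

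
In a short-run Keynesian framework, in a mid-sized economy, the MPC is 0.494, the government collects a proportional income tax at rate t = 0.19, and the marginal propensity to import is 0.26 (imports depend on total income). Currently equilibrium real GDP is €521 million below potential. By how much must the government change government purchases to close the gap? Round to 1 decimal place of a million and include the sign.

+€448.0 million

Spending multiplier = 1/(1 − c(1−t) + m) = 1/(1 − 0.494×0.81 + 0.26) = 1/0.85986 ≈ 1.163.
Need ΔY = +€521 million, so ΔG = ΔY/k = (+€521 million) × 0.85986 ≈ +€448 million.
The government should increase government purchases by €448 million.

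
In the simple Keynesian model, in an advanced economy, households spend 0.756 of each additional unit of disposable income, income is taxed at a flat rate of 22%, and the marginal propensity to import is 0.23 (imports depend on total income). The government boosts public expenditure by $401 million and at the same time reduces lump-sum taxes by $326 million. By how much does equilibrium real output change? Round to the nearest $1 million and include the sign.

+$1,011 million

Expenditure multiplier = 1/(1 − c(1−t) + m) = 1/(1 − 0.756×0.78 + 0.23) = 1/0.64032 ≈ 1.562.
ΔG contributes k·ΔG = (+$401 million) / 0.64032 ≈ +$626.2 million.
ΔT of −$326 million changes first-round spending by −c·ΔT = +$246.456 million, contributing k·(−c·ΔT) = (+$246.456 million) / 0.64032 ≈ +$384.9 million.
Net ΔY = k(ΔG − c·ΔT) = (+$647.456 million) / 0.64032 ≈ +$1,011 million.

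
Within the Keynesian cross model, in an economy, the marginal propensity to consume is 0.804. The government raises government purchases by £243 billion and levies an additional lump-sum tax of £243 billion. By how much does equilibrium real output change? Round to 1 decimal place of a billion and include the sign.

Expenditure multiplier = 1/(1 − MPC) = 1/(1 − 0.804) = 1/0.196 ≈ 5.102.
ΔG contributes k·ΔG = (+£243 billion) / 0.196 ≈ +£1,239.8 billion.
ΔT of +£243 billion changes first-round spending by −c·ΔT = −£195.372 billion, contributing k·(−c·ΔT) = (−£195.372 billion) / 0.196 ≈ −£996.8 billion.
With ΔG = ΔT and no other leakages, the balanced-budget multiplier is 1, so ΔY = ΔG = +£243 billion.

+£243.0 billion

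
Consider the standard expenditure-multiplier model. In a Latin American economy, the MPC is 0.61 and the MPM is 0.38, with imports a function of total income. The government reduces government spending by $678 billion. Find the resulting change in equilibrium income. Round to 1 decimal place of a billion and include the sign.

Expenditure multiplier = 1/(1 − c + m) = 1/(1 − 0.61 + 0.38) = 1/0.77 ≈ 1.299.
ΔY = k × ΔG = (−$678 billion) / 0.77 ≈ −$880.5 billion.

−$880.5 billion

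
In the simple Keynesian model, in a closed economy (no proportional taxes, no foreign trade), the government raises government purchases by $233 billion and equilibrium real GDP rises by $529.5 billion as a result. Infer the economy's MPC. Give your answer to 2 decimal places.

Implied spending multiplier k = ΔY/ΔG = 529.5/233 ≈ 2.2725.
Since k = 1/(1 − MPC), MPC = 1 − 1/k = 1 − ΔG/ΔY = 1 − 233/529.5 ≈ 0.56.

0.56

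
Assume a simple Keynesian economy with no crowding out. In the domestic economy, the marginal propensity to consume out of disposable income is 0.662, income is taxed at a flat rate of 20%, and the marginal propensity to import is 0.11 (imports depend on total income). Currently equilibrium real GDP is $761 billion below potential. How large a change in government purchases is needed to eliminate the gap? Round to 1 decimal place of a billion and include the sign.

+$441.7 billion

Spending multiplier = 1/(1 − c(1−t) + m) = 1/(1 − 0.662×0.8 + 0.11) = 1/0.5804 ≈ 1.723.
Need ΔY = +$761 billion, so ΔG = ΔY/k = (+$761 billion) × 0.5804 ≈ +$441.7 billion.
The government should increase government purchases by $441.7 billion.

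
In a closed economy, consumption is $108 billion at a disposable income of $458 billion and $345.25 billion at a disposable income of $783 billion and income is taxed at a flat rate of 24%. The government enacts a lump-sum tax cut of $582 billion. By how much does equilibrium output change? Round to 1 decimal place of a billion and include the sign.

MPC = ΔC/ΔYd = (345.25 − 108)/(783 − 458) = 237.25/325 = 0.73.
A lump-sum tax change of −$582 billion shifts disposable income by +$582 billion; first-round consumption changes by −c × ΔT = −0.73 × (−$582 billion) = +$424.86 billion.
Expenditure multiplier = 1/(1 − c(1−t)) = 1/(1 − 0.73×0.76) = 1/0.4452 ≈ 2.246.
The tax multiplier is −c × k ≈ −1.64, so ΔY = k × (−c·ΔT) = (+$424.86 billion) / 0.4452 ≈ +$954.3 billion.

+$954.3 billion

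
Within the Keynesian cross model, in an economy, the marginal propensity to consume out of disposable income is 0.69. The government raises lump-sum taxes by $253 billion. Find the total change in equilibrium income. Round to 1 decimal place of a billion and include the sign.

−$563.1 billion

A lump-sum tax change of +$253 billion shifts disposable income by −$253 billion; first-round consumption changes by −c × ΔT = −0.69 × (+$253 billion) = −$174.57 billion.
Expenditure multiplier = 1/(1 − MPC) = 1/(1 − 0.69) = 1/0.31 ≈ 3.226.
The tax multiplier is −c × k ≈ −2.226, so ΔY = k × (−c·ΔT) = (−$174.57 billion) / 0.31 ≈ −$563.1 billion.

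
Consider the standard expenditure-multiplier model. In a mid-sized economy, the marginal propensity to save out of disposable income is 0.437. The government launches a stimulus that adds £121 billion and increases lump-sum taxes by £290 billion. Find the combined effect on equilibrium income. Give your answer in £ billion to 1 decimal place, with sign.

−£96.7 billion

MPC = 1 − MPS = 1 − 0.437 = 0.563.
Expenditure multiplier = 1/(1 − MPC) = 1/(1 − 0.563) = 1/0.437 ≈ 2.288.
ΔG contributes k·ΔG = (+£121 billion) / 0.437 ≈ +£276.9 billion.
ΔT of +£290 billion changes first-round spending by −c·ΔT = −£163.27 billion, contributing k·(−c·ΔT) = (−£163.27 billion) / 0.437 ≈ −£373.6 billion.
Net ΔY = k(ΔG − c·ΔT) = (−£42.27 billion) / 0.437 ≈ −£96.7 billion.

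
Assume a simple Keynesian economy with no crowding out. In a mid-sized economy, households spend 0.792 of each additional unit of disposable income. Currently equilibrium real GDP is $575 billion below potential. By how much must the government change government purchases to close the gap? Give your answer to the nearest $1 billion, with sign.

+$120 billion

Spending multiplier = 1/(1 − MPC) = 1/(1 − 0.792) = 1/0.208 ≈ 4.808.
Need ΔY = +$575 billion, so ΔG = ΔY/k = (+$575 billion) × 0.208 ≈ +$120 billion.
The government should increase government purchases by $120 billion.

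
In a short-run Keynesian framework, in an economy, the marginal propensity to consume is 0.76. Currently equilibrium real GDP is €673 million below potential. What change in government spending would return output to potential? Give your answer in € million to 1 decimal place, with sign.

+€161.5 million

Spending multiplier = 1/(1 − MPC) = 1/(1 − 0.76) = 1/0.24 ≈ 4.167.
Need ΔY = +€673 million, so ΔG = ΔY/k = (+€673 million) × 0.24 ≈ +€161.5 million.
The government should increase government spending by €161.5 million.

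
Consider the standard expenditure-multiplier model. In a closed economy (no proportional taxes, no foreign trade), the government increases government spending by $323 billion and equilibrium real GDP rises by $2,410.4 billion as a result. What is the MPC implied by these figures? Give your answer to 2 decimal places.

0.87

Implied spending multiplier k = ΔY/ΔG = 2,410.4/323 ≈ 7.4625.
Since k = 1/(1 − MPC), MPC = 1 − 1/k = 1 − ΔG/ΔY = 1 − 323/2,410.4 ≈ 0.87.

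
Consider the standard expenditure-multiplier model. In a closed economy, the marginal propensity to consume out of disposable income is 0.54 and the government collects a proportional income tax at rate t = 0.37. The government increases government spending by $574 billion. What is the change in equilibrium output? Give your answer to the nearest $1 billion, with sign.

+$870 billion

Expenditure multiplier = 1/(1 − c(1−t)) = 1/(1 − 0.54×0.63) = 1/0.6598 ≈ 1.516.
ΔY = k × ΔG = (+$574 billion) / 0.6598 ≈ +$870 billion.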